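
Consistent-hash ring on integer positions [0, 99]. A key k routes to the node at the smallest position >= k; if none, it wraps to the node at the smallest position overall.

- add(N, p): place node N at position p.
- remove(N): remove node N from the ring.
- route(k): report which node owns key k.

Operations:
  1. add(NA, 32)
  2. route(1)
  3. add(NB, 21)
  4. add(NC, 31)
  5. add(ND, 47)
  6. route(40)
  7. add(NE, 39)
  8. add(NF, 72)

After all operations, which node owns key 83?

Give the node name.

Answer: NB

Derivation:
Op 1: add NA@32 -> ring=[32:NA]
Op 2: route key 1: smallest pos >= 1 is 32 -> NA
Op 3: add NB@21 -> ring=[21:NB,32:NA]
Op 4: add NC@31 -> ring=[21:NB,31:NC,32:NA]
Op 5: add ND@47 -> ring=[21:NB,31:NC,32:NA,47:ND]
Op 6: route key 40: smallest pos >= 40 is 47 -> ND
Op 7: add NE@39 -> ring=[21:NB,31:NC,32:NA,39:NE,47:ND]
Op 8: add NF@72 -> ring=[21:NB,31:NC,32:NA,39:NE,47:ND,72:NF]
Final route key 83: none >= 83, wrap to smallest pos 21 -> NB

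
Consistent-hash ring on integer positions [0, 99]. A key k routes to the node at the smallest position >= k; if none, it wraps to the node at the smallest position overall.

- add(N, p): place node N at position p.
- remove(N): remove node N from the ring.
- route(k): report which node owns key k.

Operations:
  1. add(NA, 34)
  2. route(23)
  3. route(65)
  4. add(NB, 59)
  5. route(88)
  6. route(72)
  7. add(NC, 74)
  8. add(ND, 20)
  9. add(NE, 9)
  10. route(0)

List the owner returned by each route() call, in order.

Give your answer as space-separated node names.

Op 1: add NA@34 -> ring=[34:NA]
Op 2: route key 23: smallest pos >= 23 is 34 -> NA
Op 3: route key 65: none >= 65, wrap to smallest pos 34 -> NA
Op 4: add NB@59 -> ring=[34:NA,59:NB]
Op 5: route key 88: none >= 88, wrap to smallest pos 34 -> NA
Op 6: route key 72: none >= 72, wrap to smallest pos 34 -> NA
Op 7: add NC@74 -> ring=[34:NA,59:NB,74:NC]
Op 8: add ND@20 -> ring=[20:ND,34:NA,59:NB,74:NC]
Op 9: add NE@9 -> ring=[9:NE,20:ND,34:NA,59:NB,74:NC]
Op 10: route key 0: smallest pos >= 0 is 9 -> NE

Answer: NA NA NA NA NE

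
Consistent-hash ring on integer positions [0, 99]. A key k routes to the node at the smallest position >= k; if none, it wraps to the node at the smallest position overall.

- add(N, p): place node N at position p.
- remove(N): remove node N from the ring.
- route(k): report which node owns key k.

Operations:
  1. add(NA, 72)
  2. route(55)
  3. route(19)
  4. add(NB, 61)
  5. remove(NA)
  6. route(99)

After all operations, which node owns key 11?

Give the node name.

Op 1: add NA@72 -> ring=[72:NA]
Op 2: route key 55: smallest pos >= 55 is 72 -> NA
Op 3: route key 19: smallest pos >= 19 is 72 -> NA
Op 4: add NB@61 -> ring=[61:NB,72:NA]
Op 5: remove NA -> ring=[61:NB]
Op 6: route key 99: none >= 99, wrap to smallest pos 61 -> NB
Final route key 11: smallest pos >= 11 is 61 -> NB

Answer: NB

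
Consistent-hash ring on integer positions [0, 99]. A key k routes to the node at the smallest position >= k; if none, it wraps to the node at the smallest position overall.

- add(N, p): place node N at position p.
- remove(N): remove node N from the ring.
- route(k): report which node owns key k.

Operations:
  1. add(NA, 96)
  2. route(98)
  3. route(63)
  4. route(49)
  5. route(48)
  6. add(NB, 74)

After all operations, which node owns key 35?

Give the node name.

Op 1: add NA@96 -> ring=[96:NA]
Op 2: route key 98: none >= 98, wrap to smallest pos 96 -> NA
Op 3: route key 63: smallest pos >= 63 is 96 -> NA
Op 4: route key 49: smallest pos >= 49 is 96 -> NA
Op 5: route key 48: smallest pos >= 48 is 96 -> NA
Op 6: add NB@74 -> ring=[74:NB,96:NA]
Final route key 35: smallest pos >= 35 is 74 -> NB

Answer: NB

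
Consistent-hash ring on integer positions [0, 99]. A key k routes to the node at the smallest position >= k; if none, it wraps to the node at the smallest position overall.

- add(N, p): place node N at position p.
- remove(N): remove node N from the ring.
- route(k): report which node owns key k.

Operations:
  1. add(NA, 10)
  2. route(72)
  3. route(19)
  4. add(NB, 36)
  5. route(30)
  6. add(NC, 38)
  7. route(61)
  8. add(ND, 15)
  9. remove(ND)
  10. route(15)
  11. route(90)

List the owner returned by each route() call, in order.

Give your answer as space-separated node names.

Answer: NA NA NB NA NB NA

Derivation:
Op 1: add NA@10 -> ring=[10:NA]
Op 2: route key 72: none >= 72, wrap to smallest pos 10 -> NA
Op 3: route key 19: none >= 19, wrap to smallest pos 10 -> NA
Op 4: add NB@36 -> ring=[10:NA,36:NB]
Op 5: route key 30: smallest pos >= 30 is 36 -> NB
Op 6: add NC@38 -> ring=[10:NA,36:NB,38:NC]
Op 7: route key 61: none >= 61, wrap to smallest pos 10 -> NA
Op 8: add ND@15 -> ring=[10:NA,15:ND,36:NB,38:NC]
Op 9: remove ND -> ring=[10:NA,36:NB,38:NC]
Op 10: route key 15: smallest pos >= 15 is 36 -> NB
Op 11: route key 90: none >= 90, wrap to smallest pos 10 -> NA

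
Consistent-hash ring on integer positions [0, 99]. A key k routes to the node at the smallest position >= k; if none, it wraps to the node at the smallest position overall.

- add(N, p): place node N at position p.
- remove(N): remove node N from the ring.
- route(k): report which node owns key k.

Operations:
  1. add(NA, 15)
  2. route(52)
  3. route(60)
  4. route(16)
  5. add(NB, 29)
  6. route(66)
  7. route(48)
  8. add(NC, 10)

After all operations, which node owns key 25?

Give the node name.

Answer: NB

Derivation:
Op 1: add NA@15 -> ring=[15:NA]
Op 2: route key 52: none >= 52, wrap to smallest pos 15 -> NA
Op 3: route key 60: none >= 60, wrap to smallest pos 15 -> NA
Op 4: route key 16: none >= 16, wrap to smallest pos 15 -> NA
Op 5: add NB@29 -> ring=[15:NA,29:NB]
Op 6: route key 66: none >= 66, wrap to smallest pos 15 -> NA
Op 7: route key 48: none >= 48, wrap to smallest pos 15 -> NA
Op 8: add NC@10 -> ring=[10:NC,15:NA,29:NB]
Final route key 25: smallest pos >= 25 is 29 -> NB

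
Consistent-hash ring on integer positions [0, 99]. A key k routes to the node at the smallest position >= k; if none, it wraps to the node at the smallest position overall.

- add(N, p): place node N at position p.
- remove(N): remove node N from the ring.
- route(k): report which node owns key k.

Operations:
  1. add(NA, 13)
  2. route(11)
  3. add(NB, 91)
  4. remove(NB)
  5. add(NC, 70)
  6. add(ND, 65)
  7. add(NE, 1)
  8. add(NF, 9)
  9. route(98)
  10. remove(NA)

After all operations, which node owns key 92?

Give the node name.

Answer: NE

Derivation:
Op 1: add NA@13 -> ring=[13:NA]
Op 2: route key 11: smallest pos >= 11 is 13 -> NA
Op 3: add NB@91 -> ring=[13:NA,91:NB]
Op 4: remove NB -> ring=[13:NA]
Op 5: add NC@70 -> ring=[13:NA,70:NC]
Op 6: add ND@65 -> ring=[13:NA,65:ND,70:NC]
Op 7: add NE@1 -> ring=[1:NE,13:NA,65:ND,70:NC]
Op 8: add NF@9 -> ring=[1:NE,9:NF,13:NA,65:ND,70:NC]
Op 9: route key 98: none >= 98, wrap to smallest pos 1 -> NE
Op 10: remove NA -> ring=[1:NE,9:NF,65:ND,70:NC]
Final route key 92: none >= 92, wrap to smallest pos 1 -> NE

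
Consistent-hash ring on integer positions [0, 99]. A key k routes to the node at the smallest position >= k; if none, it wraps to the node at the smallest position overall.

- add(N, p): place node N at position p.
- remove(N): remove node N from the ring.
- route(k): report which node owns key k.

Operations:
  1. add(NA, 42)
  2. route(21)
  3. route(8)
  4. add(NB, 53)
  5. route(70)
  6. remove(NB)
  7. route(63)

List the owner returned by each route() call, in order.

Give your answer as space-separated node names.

Answer: NA NA NA NA

Derivation:
Op 1: add NA@42 -> ring=[42:NA]
Op 2: route key 21: smallest pos >= 21 is 42 -> NA
Op 3: route key 8: smallest pos >= 8 is 42 -> NA
Op 4: add NB@53 -> ring=[42:NA,53:NB]
Op 5: route key 70: none >= 70, wrap to smallest pos 42 -> NA
Op 6: remove NB -> ring=[42:NA]
Op 7: route key 63: none >= 63, wrap to smallest pos 42 -> NA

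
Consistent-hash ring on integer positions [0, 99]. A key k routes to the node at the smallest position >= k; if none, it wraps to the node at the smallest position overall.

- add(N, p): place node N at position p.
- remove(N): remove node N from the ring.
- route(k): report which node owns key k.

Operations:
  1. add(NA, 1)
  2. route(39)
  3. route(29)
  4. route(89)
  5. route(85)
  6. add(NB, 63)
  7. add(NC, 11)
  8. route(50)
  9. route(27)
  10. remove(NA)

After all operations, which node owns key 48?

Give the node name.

Op 1: add NA@1 -> ring=[1:NA]
Op 2: route key 39: none >= 39, wrap to smallest pos 1 -> NA
Op 3: route key 29: none >= 29, wrap to smallest pos 1 -> NA
Op 4: route key 89: none >= 89, wrap to smallest pos 1 -> NA
Op 5: route key 85: none >= 85, wrap to smallest pos 1 -> NA
Op 6: add NB@63 -> ring=[1:NA,63:NB]
Op 7: add NC@11 -> ring=[1:NA,11:NC,63:NB]
Op 8: route key 50: smallest pos >= 50 is 63 -> NB
Op 9: route key 27: smallest pos >= 27 is 63 -> NB
Op 10: remove NA -> ring=[11:NC,63:NB]
Final route key 48: smallest pos >= 48 is 63 -> NB

Answer: NB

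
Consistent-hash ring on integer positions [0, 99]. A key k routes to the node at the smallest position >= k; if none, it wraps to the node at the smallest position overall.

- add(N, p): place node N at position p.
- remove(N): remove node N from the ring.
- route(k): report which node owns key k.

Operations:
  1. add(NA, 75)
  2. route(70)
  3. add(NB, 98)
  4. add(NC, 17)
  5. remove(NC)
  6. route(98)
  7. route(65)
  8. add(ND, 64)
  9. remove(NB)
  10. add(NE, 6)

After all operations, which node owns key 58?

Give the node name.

Answer: ND

Derivation:
Op 1: add NA@75 -> ring=[75:NA]
Op 2: route key 70: smallest pos >= 70 is 75 -> NA
Op 3: add NB@98 -> ring=[75:NA,98:NB]
Op 4: add NC@17 -> ring=[17:NC,75:NA,98:NB]
Op 5: remove NC -> ring=[75:NA,98:NB]
Op 6: route key 98: smallest pos >= 98 is 98 -> NB
Op 7: route key 65: smallest pos >= 65 is 75 -> NA
Op 8: add ND@64 -> ring=[64:ND,75:NA,98:NB]
Op 9: remove NB -> ring=[64:ND,75:NA]
Op 10: add NE@6 -> ring=[6:NE,64:ND,75:NA]
Final route key 58: smallest pos >= 58 is 64 -> ND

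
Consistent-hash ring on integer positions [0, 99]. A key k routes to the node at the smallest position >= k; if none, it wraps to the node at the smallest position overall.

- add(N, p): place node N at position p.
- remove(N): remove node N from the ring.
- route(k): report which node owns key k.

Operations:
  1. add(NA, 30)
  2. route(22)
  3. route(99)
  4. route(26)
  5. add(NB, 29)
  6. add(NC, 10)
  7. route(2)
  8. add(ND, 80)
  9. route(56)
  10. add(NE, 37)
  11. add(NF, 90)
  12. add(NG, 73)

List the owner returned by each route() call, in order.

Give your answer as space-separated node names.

Op 1: add NA@30 -> ring=[30:NA]
Op 2: route key 22: smallest pos >= 22 is 30 -> NA
Op 3: route key 99: none >= 99, wrap to smallest pos 30 -> NA
Op 4: route key 26: smallest pos >= 26 is 30 -> NA
Op 5: add NB@29 -> ring=[29:NB,30:NA]
Op 6: add NC@10 -> ring=[10:NC,29:NB,30:NA]
Op 7: route key 2: smallest pos >= 2 is 10 -> NC
Op 8: add ND@80 -> ring=[10:NC,29:NB,30:NA,80:ND]
Op 9: route key 56: smallest pos >= 56 is 80 -> ND
Op 10: add NE@37 -> ring=[10:NC,29:NB,30:NA,37:NE,80:ND]
Op 11: add NF@90 -> ring=[10:NC,29:NB,30:NA,37:NE,80:ND,90:NF]
Op 12: add NG@73 -> ring=[10:NC,29:NB,30:NA,37:NE,73:NG,80:ND,90:NF]

Answer: NA NA NA NC ND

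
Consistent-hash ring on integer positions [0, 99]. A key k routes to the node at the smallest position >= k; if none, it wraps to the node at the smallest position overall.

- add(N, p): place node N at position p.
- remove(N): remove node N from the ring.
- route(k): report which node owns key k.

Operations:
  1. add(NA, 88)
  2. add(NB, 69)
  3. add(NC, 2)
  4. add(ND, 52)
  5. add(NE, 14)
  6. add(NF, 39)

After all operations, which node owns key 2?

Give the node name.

Answer: NC

Derivation:
Op 1: add NA@88 -> ring=[88:NA]
Op 2: add NB@69 -> ring=[69:NB,88:NA]
Op 3: add NC@2 -> ring=[2:NC,69:NB,88:NA]
Op 4: add ND@52 -> ring=[2:NC,52:ND,69:NB,88:NA]
Op 5: add NE@14 -> ring=[2:NC,14:NE,52:ND,69:NB,88:NA]
Op 6: add NF@39 -> ring=[2:NC,14:NE,39:NF,52:ND,69:NB,88:NA]
Final route key 2: smallest pos >= 2 is 2 -> NC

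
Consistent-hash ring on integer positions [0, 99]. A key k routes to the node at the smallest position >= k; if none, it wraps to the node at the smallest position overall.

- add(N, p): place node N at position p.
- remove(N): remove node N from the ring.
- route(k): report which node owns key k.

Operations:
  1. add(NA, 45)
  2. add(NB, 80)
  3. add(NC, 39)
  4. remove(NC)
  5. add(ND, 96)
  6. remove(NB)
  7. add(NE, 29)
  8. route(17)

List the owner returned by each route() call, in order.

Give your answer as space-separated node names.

Answer: NE

Derivation:
Op 1: add NA@45 -> ring=[45:NA]
Op 2: add NB@80 -> ring=[45:NA,80:NB]
Op 3: add NC@39 -> ring=[39:NC,45:NA,80:NB]
Op 4: remove NC -> ring=[45:NA,80:NB]
Op 5: add ND@96 -> ring=[45:NA,80:NB,96:ND]
Op 6: remove NB -> ring=[45:NA,96:ND]
Op 7: add NE@29 -> ring=[29:NE,45:NA,96:ND]
Op 8: route key 17: smallest pos >= 17 is 29 -> NE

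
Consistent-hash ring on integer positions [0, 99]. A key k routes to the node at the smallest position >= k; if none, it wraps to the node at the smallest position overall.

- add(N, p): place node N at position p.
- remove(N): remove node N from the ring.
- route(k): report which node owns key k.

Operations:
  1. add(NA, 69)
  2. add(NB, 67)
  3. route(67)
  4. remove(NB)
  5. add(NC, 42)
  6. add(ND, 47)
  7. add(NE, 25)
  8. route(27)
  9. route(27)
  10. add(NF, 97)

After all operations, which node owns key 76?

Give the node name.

Answer: NF

Derivation:
Op 1: add NA@69 -> ring=[69:NA]
Op 2: add NB@67 -> ring=[67:NB,69:NA]
Op 3: route key 67: smallest pos >= 67 is 67 -> NB
Op 4: remove NB -> ring=[69:NA]
Op 5: add NC@42 -> ring=[42:NC,69:NA]
Op 6: add ND@47 -> ring=[42:NC,47:ND,69:NA]
Op 7: add NE@25 -> ring=[25:NE,42:NC,47:ND,69:NA]
Op 8: route key 27: smallest pos >= 27 is 42 -> NC
Op 9: route key 27: smallest pos >= 27 is 42 -> NC
Op 10: add NF@97 -> ring=[25:NE,42:NC,47:ND,69:NA,97:NF]
Final route key 76: smallest pos >= 76 is 97 -> NF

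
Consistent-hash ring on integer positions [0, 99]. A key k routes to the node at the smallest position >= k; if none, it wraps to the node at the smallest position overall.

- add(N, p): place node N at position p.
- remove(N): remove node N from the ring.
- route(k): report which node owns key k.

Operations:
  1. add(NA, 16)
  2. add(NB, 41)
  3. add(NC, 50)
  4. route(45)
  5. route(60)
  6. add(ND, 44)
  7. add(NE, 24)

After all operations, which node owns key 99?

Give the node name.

Answer: NA

Derivation:
Op 1: add NA@16 -> ring=[16:NA]
Op 2: add NB@41 -> ring=[16:NA,41:NB]
Op 3: add NC@50 -> ring=[16:NA,41:NB,50:NC]
Op 4: route key 45: smallest pos >= 45 is 50 -> NC
Op 5: route key 60: none >= 60, wrap to smallest pos 16 -> NA
Op 6: add ND@44 -> ring=[16:NA,41:NB,44:ND,50:NC]
Op 7: add NE@24 -> ring=[16:NA,24:NE,41:NB,44:ND,50:NC]
Final route key 99: none >= 99, wrap to smallest pos 16 -> NA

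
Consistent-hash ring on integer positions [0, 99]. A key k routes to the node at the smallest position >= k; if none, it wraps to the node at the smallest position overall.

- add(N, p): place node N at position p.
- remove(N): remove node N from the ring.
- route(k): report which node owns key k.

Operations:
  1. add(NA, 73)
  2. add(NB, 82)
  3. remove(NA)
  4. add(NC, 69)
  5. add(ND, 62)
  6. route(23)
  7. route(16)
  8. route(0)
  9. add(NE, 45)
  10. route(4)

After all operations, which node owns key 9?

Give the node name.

Op 1: add NA@73 -> ring=[73:NA]
Op 2: add NB@82 -> ring=[73:NA,82:NB]
Op 3: remove NA -> ring=[82:NB]
Op 4: add NC@69 -> ring=[69:NC,82:NB]
Op 5: add ND@62 -> ring=[62:ND,69:NC,82:NB]
Op 6: route key 23: smallest pos >= 23 is 62 -> ND
Op 7: route key 16: smallest pos >= 16 is 62 -> ND
Op 8: route key 0: smallest pos >= 0 is 62 -> ND
Op 9: add NE@45 -> ring=[45:NE,62:ND,69:NC,82:NB]
Op 10: route key 4: smallest pos >= 4 is 45 -> NE
Final route key 9: smallest pos >= 9 is 45 -> NE

Answer: NE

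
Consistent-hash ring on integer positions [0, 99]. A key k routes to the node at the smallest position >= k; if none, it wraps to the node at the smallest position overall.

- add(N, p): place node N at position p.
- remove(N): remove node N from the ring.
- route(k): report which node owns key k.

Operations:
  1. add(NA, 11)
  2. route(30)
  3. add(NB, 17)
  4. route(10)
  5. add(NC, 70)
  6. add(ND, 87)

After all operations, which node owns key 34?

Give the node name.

Answer: NC

Derivation:
Op 1: add NA@11 -> ring=[11:NA]
Op 2: route key 30: none >= 30, wrap to smallest pos 11 -> NA
Op 3: add NB@17 -> ring=[11:NA,17:NB]
Op 4: route key 10: smallest pos >= 10 is 11 -> NA
Op 5: add NC@70 -> ring=[11:NA,17:NB,70:NC]
Op 6: add ND@87 -> ring=[11:NA,17:NB,70:NC,87:ND]
Final route key 34: smallest pos >= 34 is 70 -> NC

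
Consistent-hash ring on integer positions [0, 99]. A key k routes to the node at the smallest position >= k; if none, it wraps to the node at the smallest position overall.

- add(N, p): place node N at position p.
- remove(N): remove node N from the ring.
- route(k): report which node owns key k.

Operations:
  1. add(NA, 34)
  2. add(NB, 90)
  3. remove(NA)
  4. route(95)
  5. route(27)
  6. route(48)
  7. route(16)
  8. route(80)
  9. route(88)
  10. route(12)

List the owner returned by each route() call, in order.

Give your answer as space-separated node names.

Answer: NB NB NB NB NB NB NB

Derivation:
Op 1: add NA@34 -> ring=[34:NA]
Op 2: add NB@90 -> ring=[34:NA,90:NB]
Op 3: remove NA -> ring=[90:NB]
Op 4: route key 95: none >= 95, wrap to smallest pos 90 -> NB
Op 5: route key 27: smallest pos >= 27 is 90 -> NB
Op 6: route key 48: smallest pos >= 48 is 90 -> NB
Op 7: route key 16: smallest pos >= 16 is 90 -> NB
Op 8: route key 80: smallest pos >= 80 is 90 -> NB
Op 9: route key 88: smallest pos >= 88 is 90 -> NB
Op 10: route key 12: smallest pos >= 12 is 90 -> NB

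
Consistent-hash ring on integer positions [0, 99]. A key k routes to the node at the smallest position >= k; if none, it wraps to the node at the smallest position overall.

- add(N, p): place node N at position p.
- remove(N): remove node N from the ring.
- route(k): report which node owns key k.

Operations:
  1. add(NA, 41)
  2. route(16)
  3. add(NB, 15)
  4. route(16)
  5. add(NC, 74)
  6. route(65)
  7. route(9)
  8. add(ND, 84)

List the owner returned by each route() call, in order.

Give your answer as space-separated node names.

Answer: NA NA NC NB

Derivation:
Op 1: add NA@41 -> ring=[41:NA]
Op 2: route key 16: smallest pos >= 16 is 41 -> NA
Op 3: add NB@15 -> ring=[15:NB,41:NA]
Op 4: route key 16: smallest pos >= 16 is 41 -> NA
Op 5: add NC@74 -> ring=[15:NB,41:NA,74:NC]
Op 6: route key 65: smallest pos >= 65 is 74 -> NC
Op 7: route key 9: smallest pos >= 9 is 15 -> NB
Op 8: add ND@84 -> ring=[15:NB,41:NA,74:NC,84:ND]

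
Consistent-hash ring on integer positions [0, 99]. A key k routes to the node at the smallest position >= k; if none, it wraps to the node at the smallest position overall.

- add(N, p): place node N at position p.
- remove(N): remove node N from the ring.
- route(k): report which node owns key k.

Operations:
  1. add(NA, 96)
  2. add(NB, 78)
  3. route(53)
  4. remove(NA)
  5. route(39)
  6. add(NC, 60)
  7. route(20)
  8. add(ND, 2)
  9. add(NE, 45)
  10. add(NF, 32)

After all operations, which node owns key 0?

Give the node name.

Answer: ND

Derivation:
Op 1: add NA@96 -> ring=[96:NA]
Op 2: add NB@78 -> ring=[78:NB,96:NA]
Op 3: route key 53: smallest pos >= 53 is 78 -> NB
Op 4: remove NA -> ring=[78:NB]
Op 5: route key 39: smallest pos >= 39 is 78 -> NB
Op 6: add NC@60 -> ring=[60:NC,78:NB]
Op 7: route key 20: smallest pos >= 20 is 60 -> NC
Op 8: add ND@2 -> ring=[2:ND,60:NC,78:NB]
Op 9: add NE@45 -> ring=[2:ND,45:NE,60:NC,78:NB]
Op 10: add NF@32 -> ring=[2:ND,32:NF,45:NE,60:NC,78:NB]
Final route key 0: smallest pos >= 0 is 2 -> ND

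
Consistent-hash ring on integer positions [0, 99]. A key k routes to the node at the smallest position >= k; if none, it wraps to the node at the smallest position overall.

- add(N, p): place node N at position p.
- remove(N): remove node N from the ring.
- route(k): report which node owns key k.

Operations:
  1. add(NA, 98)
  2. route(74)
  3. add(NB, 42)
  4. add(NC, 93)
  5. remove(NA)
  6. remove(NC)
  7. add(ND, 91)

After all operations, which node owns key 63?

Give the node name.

Answer: ND

Derivation:
Op 1: add NA@98 -> ring=[98:NA]
Op 2: route key 74: smallest pos >= 74 is 98 -> NA
Op 3: add NB@42 -> ring=[42:NB,98:NA]
Op 4: add NC@93 -> ring=[42:NB,93:NC,98:NA]
Op 5: remove NA -> ring=[42:NB,93:NC]
Op 6: remove NC -> ring=[42:NB]
Op 7: add ND@91 -> ring=[42:NB,91:ND]
Final route key 63: smallest pos >= 63 is 91 -> ND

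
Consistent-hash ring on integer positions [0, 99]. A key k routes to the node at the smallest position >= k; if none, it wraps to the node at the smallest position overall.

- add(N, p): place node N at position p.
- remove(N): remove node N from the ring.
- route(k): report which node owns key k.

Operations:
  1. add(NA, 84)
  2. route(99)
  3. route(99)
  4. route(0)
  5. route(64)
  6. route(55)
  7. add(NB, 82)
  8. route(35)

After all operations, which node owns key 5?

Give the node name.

Answer: NB

Derivation:
Op 1: add NA@84 -> ring=[84:NA]
Op 2: route key 99: none >= 99, wrap to smallest pos 84 -> NA
Op 3: route key 99: none >= 99, wrap to smallest pos 84 -> NA
Op 4: route key 0: smallest pos >= 0 is 84 -> NA
Op 5: route key 64: smallest pos >= 64 is 84 -> NA
Op 6: route key 55: smallest pos >= 55 is 84 -> NA
Op 7: add NB@82 -> ring=[82:NB,84:NA]
Op 8: route key 35: smallest pos >= 35 is 82 -> NB
Final route key 5: smallest pos >= 5 is 82 -> NB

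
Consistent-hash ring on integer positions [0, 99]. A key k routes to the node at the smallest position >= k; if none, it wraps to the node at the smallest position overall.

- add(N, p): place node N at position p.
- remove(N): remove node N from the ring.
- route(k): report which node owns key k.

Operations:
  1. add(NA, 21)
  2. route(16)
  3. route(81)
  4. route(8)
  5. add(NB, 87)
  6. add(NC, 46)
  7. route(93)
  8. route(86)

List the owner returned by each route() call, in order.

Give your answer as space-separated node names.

Op 1: add NA@21 -> ring=[21:NA]
Op 2: route key 16: smallest pos >= 16 is 21 -> NA
Op 3: route key 81: none >= 81, wrap to smallest pos 21 -> NA
Op 4: route key 8: smallest pos >= 8 is 21 -> NA
Op 5: add NB@87 -> ring=[21:NA,87:NB]
Op 6: add NC@46 -> ring=[21:NA,46:NC,87:NB]
Op 7: route key 93: none >= 93, wrap to smallest pos 21 -> NA
Op 8: route key 86: smallest pos >= 86 is 87 -> NB

Answer: NA NA NA NA NB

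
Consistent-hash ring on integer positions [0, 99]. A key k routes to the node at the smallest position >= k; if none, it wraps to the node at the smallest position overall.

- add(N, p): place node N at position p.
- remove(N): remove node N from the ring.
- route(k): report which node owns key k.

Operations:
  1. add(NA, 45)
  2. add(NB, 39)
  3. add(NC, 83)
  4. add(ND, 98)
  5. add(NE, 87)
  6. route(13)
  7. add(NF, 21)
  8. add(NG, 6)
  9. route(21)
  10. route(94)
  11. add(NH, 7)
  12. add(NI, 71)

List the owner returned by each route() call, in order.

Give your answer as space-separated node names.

Op 1: add NA@45 -> ring=[45:NA]
Op 2: add NB@39 -> ring=[39:NB,45:NA]
Op 3: add NC@83 -> ring=[39:NB,45:NA,83:NC]
Op 4: add ND@98 -> ring=[39:NB,45:NA,83:NC,98:ND]
Op 5: add NE@87 -> ring=[39:NB,45:NA,83:NC,87:NE,98:ND]
Op 6: route key 13: smallest pos >= 13 is 39 -> NB
Op 7: add NF@21 -> ring=[21:NF,39:NB,45:NA,83:NC,87:NE,98:ND]
Op 8: add NG@6 -> ring=[6:NG,21:NF,39:NB,45:NA,83:NC,87:NE,98:ND]
Op 9: route key 21: smallest pos >= 21 is 21 -> NF
Op 10: route key 94: smallest pos >= 94 is 98 -> ND
Op 11: add NH@7 -> ring=[6:NG,7:NH,21:NF,39:NB,45:NA,83:NC,87:NE,98:ND]
Op 12: add NI@71 -> ring=[6:NG,7:NH,21:NF,39:NB,45:NA,71:NI,83:NC,87:NE,98:ND]

Answer: NB NF ND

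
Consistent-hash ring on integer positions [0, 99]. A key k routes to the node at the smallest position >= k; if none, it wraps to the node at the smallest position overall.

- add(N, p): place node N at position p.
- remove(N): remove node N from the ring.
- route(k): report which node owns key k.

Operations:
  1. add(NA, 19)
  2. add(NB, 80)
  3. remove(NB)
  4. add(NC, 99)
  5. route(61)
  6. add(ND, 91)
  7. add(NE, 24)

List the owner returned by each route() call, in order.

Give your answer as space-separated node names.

Answer: NC

Derivation:
Op 1: add NA@19 -> ring=[19:NA]
Op 2: add NB@80 -> ring=[19:NA,80:NB]
Op 3: remove NB -> ring=[19:NA]
Op 4: add NC@99 -> ring=[19:NA,99:NC]
Op 5: route key 61: smallest pos >= 61 is 99 -> NC
Op 6: add ND@91 -> ring=[19:NA,91:ND,99:NC]
Op 7: add NE@24 -> ring=[19:NA,24:NE,91:ND,99:NC]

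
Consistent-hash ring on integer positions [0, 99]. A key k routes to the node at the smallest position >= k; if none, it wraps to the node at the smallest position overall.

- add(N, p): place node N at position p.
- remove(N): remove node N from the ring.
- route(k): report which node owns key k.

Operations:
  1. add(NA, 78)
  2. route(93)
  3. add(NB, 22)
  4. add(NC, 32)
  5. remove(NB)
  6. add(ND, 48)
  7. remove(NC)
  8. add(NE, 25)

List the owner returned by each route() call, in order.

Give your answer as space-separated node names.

Op 1: add NA@78 -> ring=[78:NA]
Op 2: route key 93: none >= 93, wrap to smallest pos 78 -> NA
Op 3: add NB@22 -> ring=[22:NB,78:NA]
Op 4: add NC@32 -> ring=[22:NB,32:NC,78:NA]
Op 5: remove NB -> ring=[32:NC,78:NA]
Op 6: add ND@48 -> ring=[32:NC,48:ND,78:NA]
Op 7: remove NC -> ring=[48:ND,78:NA]
Op 8: add NE@25 -> ring=[25:NE,48:ND,78:NA]

Answer: NA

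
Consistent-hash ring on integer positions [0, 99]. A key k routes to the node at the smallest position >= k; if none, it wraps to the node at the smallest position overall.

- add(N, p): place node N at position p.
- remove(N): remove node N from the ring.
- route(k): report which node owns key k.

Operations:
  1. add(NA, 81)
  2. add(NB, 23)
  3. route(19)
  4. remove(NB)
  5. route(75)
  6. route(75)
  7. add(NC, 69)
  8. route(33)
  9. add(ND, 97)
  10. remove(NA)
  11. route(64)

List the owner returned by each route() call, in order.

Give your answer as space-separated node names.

Op 1: add NA@81 -> ring=[81:NA]
Op 2: add NB@23 -> ring=[23:NB,81:NA]
Op 3: route key 19: smallest pos >= 19 is 23 -> NB
Op 4: remove NB -> ring=[81:NA]
Op 5: route key 75: smallest pos >= 75 is 81 -> NA
Op 6: route key 75: smallest pos >= 75 is 81 -> NA
Op 7: add NC@69 -> ring=[69:NC,81:NA]
Op 8: route key 33: smallest pos >= 33 is 69 -> NC
Op 9: add ND@97 -> ring=[69:NC,81:NA,97:ND]
Op 10: remove NA -> ring=[69:NC,97:ND]
Op 11: route key 64: smallest pos >= 64 is 69 -> NC

Answer: NB NA NA NC NC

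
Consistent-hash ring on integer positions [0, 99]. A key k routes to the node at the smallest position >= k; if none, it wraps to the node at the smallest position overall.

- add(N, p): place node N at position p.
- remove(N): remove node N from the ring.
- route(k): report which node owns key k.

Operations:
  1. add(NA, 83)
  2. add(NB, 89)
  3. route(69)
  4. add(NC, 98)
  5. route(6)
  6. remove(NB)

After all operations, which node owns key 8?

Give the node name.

Op 1: add NA@83 -> ring=[83:NA]
Op 2: add NB@89 -> ring=[83:NA,89:NB]
Op 3: route key 69: smallest pos >= 69 is 83 -> NA
Op 4: add NC@98 -> ring=[83:NA,89:NB,98:NC]
Op 5: route key 6: smallest pos >= 6 is 83 -> NA
Op 6: remove NB -> ring=[83:NA,98:NC]
Final route key 8: smallest pos >= 8 is 83 -> NA

Answer: NA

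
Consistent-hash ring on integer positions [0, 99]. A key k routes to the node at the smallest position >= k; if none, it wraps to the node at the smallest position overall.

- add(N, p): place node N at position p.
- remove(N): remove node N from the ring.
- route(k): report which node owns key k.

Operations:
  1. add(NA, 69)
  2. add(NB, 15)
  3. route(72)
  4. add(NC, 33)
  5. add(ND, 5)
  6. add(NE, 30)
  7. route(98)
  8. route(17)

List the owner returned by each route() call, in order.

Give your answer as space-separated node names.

Op 1: add NA@69 -> ring=[69:NA]
Op 2: add NB@15 -> ring=[15:NB,69:NA]
Op 3: route key 72: none >= 72, wrap to smallest pos 15 -> NB
Op 4: add NC@33 -> ring=[15:NB,33:NC,69:NA]
Op 5: add ND@5 -> ring=[5:ND,15:NB,33:NC,69:NA]
Op 6: add NE@30 -> ring=[5:ND,15:NB,30:NE,33:NC,69:NA]
Op 7: route key 98: none >= 98, wrap to smallest pos 5 -> ND
Op 8: route key 17: smallest pos >= 17 is 30 -> NE

Answer: NB ND NE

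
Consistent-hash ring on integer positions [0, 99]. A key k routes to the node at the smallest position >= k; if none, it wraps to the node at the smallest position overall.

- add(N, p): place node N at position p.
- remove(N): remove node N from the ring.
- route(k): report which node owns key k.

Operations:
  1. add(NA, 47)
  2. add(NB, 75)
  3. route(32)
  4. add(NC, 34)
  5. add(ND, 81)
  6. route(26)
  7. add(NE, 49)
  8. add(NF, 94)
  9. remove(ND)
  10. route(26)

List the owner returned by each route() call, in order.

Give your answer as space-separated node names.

Op 1: add NA@47 -> ring=[47:NA]
Op 2: add NB@75 -> ring=[47:NA,75:NB]
Op 3: route key 32: smallest pos >= 32 is 47 -> NA
Op 4: add NC@34 -> ring=[34:NC,47:NA,75:NB]
Op 5: add ND@81 -> ring=[34:NC,47:NA,75:NB,81:ND]
Op 6: route key 26: smallest pos >= 26 is 34 -> NC
Op 7: add NE@49 -> ring=[34:NC,47:NA,49:NE,75:NB,81:ND]
Op 8: add NF@94 -> ring=[34:NC,47:NA,49:NE,75:NB,81:ND,94:NF]
Op 9: remove ND -> ring=[34:NC,47:NA,49:NE,75:NB,94:NF]
Op 10: route key 26: smallest pos >= 26 is 34 -> NC

Answer: NA NC NC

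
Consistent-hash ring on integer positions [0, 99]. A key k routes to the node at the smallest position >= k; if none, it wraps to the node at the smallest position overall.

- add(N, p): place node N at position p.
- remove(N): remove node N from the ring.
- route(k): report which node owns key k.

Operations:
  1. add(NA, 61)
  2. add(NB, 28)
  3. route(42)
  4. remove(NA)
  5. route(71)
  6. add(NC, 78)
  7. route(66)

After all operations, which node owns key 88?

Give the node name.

Op 1: add NA@61 -> ring=[61:NA]
Op 2: add NB@28 -> ring=[28:NB,61:NA]
Op 3: route key 42: smallest pos >= 42 is 61 -> NA
Op 4: remove NA -> ring=[28:NB]
Op 5: route key 71: none >= 71, wrap to smallest pos 28 -> NB
Op 6: add NC@78 -> ring=[28:NB,78:NC]
Op 7: route key 66: smallest pos >= 66 is 78 -> NC
Final route key 88: none >= 88, wrap to smallest pos 28 -> NB

Answer: NB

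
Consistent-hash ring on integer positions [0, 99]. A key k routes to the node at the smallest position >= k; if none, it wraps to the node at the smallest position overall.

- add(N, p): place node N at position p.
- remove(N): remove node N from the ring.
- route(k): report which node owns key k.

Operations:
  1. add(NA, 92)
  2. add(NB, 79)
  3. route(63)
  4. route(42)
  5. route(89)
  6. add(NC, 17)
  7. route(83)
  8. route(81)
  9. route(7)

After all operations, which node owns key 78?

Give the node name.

Op 1: add NA@92 -> ring=[92:NA]
Op 2: add NB@79 -> ring=[79:NB,92:NA]
Op 3: route key 63: smallest pos >= 63 is 79 -> NB
Op 4: route key 42: smallest pos >= 42 is 79 -> NB
Op 5: route key 89: smallest pos >= 89 is 92 -> NA
Op 6: add NC@17 -> ring=[17:NC,79:NB,92:NA]
Op 7: route key 83: smallest pos >= 83 is 92 -> NA
Op 8: route key 81: smallest pos >= 81 is 92 -> NA
Op 9: route key 7: smallest pos >= 7 is 17 -> NC
Final route key 78: smallest pos >= 78 is 79 -> NB

Answer: NB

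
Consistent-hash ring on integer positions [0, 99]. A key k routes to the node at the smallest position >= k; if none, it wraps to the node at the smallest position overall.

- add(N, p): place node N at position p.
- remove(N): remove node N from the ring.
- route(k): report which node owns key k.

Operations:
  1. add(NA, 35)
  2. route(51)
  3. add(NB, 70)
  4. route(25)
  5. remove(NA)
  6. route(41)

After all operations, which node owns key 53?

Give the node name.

Answer: NB

Derivation:
Op 1: add NA@35 -> ring=[35:NA]
Op 2: route key 51: none >= 51, wrap to smallest pos 35 -> NA
Op 3: add NB@70 -> ring=[35:NA,70:NB]
Op 4: route key 25: smallest pos >= 25 is 35 -> NA
Op 5: remove NA -> ring=[70:NB]
Op 6: route key 41: smallest pos >= 41 is 70 -> NB
Final route key 53: smallest pos >= 53 is 70 -> NB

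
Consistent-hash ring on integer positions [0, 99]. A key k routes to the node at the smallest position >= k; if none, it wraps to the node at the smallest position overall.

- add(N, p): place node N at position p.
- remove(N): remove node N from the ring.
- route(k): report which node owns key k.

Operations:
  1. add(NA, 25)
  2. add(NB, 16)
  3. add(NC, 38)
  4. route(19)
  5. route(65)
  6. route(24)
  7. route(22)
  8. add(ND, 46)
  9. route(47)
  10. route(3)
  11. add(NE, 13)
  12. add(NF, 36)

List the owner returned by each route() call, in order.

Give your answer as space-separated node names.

Answer: NA NB NA NA NB NB

Derivation:
Op 1: add NA@25 -> ring=[25:NA]
Op 2: add NB@16 -> ring=[16:NB,25:NA]
Op 3: add NC@38 -> ring=[16:NB,25:NA,38:NC]
Op 4: route key 19: smallest pos >= 19 is 25 -> NA
Op 5: route key 65: none >= 65, wrap to smallest pos 16 -> NB
Op 6: route key 24: smallest pos >= 24 is 25 -> NA
Op 7: route key 22: smallest pos >= 22 is 25 -> NA
Op 8: add ND@46 -> ring=[16:NB,25:NA,38:NC,46:ND]
Op 9: route key 47: none >= 47, wrap to smallest pos 16 -> NB
Op 10: route key 3: smallest pos >= 3 is 16 -> NB
Op 11: add NE@13 -> ring=[13:NE,16:NB,25:NA,38:NC,46:ND]
Op 12: add NF@36 -> ring=[13:NE,16:NB,25:NA,36:NF,38:NC,46:ND]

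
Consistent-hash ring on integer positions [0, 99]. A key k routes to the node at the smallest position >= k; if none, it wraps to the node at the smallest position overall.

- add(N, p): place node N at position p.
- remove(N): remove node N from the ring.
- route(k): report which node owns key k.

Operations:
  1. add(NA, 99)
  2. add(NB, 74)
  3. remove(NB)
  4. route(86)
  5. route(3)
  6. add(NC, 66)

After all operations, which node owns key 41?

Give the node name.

Op 1: add NA@99 -> ring=[99:NA]
Op 2: add NB@74 -> ring=[74:NB,99:NA]
Op 3: remove NB -> ring=[99:NA]
Op 4: route key 86: smallest pos >= 86 is 99 -> NA
Op 5: route key 3: smallest pos >= 3 is 99 -> NA
Op 6: add NC@66 -> ring=[66:NC,99:NA]
Final route key 41: smallest pos >= 41 is 66 -> NC

Answer: NC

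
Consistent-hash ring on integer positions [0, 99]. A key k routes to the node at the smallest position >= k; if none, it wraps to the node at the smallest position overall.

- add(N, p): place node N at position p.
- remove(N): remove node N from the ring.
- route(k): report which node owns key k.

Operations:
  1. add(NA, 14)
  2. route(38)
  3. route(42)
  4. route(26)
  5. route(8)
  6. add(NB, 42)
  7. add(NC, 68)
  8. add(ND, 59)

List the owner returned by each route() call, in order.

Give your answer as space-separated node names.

Op 1: add NA@14 -> ring=[14:NA]
Op 2: route key 38: none >= 38, wrap to smallest pos 14 -> NA
Op 3: route key 42: none >= 42, wrap to smallest pos 14 -> NA
Op 4: route key 26: none >= 26, wrap to smallest pos 14 -> NA
Op 5: route key 8: smallest pos >= 8 is 14 -> NA
Op 6: add NB@42 -> ring=[14:NA,42:NB]
Op 7: add NC@68 -> ring=[14:NA,42:NB,68:NC]
Op 8: add ND@59 -> ring=[14:NA,42:NB,59:ND,68:NC]

Answer: NA NA NA NA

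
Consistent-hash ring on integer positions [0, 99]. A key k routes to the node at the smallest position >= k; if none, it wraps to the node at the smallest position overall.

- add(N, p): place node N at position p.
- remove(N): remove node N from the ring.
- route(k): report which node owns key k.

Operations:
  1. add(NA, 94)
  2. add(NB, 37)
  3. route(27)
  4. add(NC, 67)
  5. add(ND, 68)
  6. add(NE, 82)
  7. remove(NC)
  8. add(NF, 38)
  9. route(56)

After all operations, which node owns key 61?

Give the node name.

Op 1: add NA@94 -> ring=[94:NA]
Op 2: add NB@37 -> ring=[37:NB,94:NA]
Op 3: route key 27: smallest pos >= 27 is 37 -> NB
Op 4: add NC@67 -> ring=[37:NB,67:NC,94:NA]
Op 5: add ND@68 -> ring=[37:NB,67:NC,68:ND,94:NA]
Op 6: add NE@82 -> ring=[37:NB,67:NC,68:ND,82:NE,94:NA]
Op 7: remove NC -> ring=[37:NB,68:ND,82:NE,94:NA]
Op 8: add NF@38 -> ring=[37:NB,38:NF,68:ND,82:NE,94:NA]
Op 9: route key 56: smallest pos >= 56 is 68 -> ND
Final route key 61: smallest pos >= 61 is 68 -> ND

Answer: ND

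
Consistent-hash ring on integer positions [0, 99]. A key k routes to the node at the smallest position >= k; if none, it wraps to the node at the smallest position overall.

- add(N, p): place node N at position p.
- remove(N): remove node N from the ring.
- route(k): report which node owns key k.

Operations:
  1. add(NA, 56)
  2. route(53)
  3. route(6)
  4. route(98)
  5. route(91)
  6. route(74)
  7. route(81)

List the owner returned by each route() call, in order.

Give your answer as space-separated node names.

Answer: NA NA NA NA NA NA

Derivation:
Op 1: add NA@56 -> ring=[56:NA]
Op 2: route key 53: smallest pos >= 53 is 56 -> NA
Op 3: route key 6: smallest pos >= 6 is 56 -> NA
Op 4: route key 98: none >= 98, wrap to smallest pos 56 -> NA
Op 5: route key 91: none >= 91, wrap to smallest pos 56 -> NA
Op 6: route key 74: none >= 74, wrap to smallest pos 56 -> NA
Op 7: route key 81: none >= 81, wrap to smallest pos 56 -> NA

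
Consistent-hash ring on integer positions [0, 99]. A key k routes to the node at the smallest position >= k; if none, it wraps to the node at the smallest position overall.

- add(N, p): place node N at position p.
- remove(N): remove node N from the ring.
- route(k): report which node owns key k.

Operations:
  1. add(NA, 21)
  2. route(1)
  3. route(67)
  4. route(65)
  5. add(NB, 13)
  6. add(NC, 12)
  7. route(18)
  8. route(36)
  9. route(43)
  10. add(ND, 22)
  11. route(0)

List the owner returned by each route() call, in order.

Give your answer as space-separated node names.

Op 1: add NA@21 -> ring=[21:NA]
Op 2: route key 1: smallest pos >= 1 is 21 -> NA
Op 3: route key 67: none >= 67, wrap to smallest pos 21 -> NA
Op 4: route key 65: none >= 65, wrap to smallest pos 21 -> NA
Op 5: add NB@13 -> ring=[13:NB,21:NA]
Op 6: add NC@12 -> ring=[12:NC,13:NB,21:NA]
Op 7: route key 18: smallest pos >= 18 is 21 -> NA
Op 8: route key 36: none >= 36, wrap to smallest pos 12 -> NC
Op 9: route key 43: none >= 43, wrap to smallest pos 12 -> NC
Op 10: add ND@22 -> ring=[12:NC,13:NB,21:NA,22:ND]
Op 11: route key 0: smallest pos >= 0 is 12 -> NC

Answer: NA NA NA NA NC NC NC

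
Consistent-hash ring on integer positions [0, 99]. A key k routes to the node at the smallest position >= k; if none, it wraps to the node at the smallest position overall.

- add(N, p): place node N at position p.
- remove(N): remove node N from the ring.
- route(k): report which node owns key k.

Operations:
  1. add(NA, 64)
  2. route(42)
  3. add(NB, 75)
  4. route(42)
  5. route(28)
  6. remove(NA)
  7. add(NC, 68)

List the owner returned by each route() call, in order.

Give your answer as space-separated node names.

Answer: NA NA NA

Derivation:
Op 1: add NA@64 -> ring=[64:NA]
Op 2: route key 42: smallest pos >= 42 is 64 -> NA
Op 3: add NB@75 -> ring=[64:NA,75:NB]
Op 4: route key 42: smallest pos >= 42 is 64 -> NA
Op 5: route key 28: smallest pos >= 28 is 64 -> NA
Op 6: remove NA -> ring=[75:NB]
Op 7: add NC@68 -> ring=[68:NC,75:NB]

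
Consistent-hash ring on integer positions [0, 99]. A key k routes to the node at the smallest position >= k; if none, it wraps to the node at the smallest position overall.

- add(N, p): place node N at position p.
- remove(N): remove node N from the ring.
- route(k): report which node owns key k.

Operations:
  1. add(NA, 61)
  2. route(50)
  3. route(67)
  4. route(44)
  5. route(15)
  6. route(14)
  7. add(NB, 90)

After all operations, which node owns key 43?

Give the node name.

Answer: NA

Derivation:
Op 1: add NA@61 -> ring=[61:NA]
Op 2: route key 50: smallest pos >= 50 is 61 -> NA
Op 3: route key 67: none >= 67, wrap to smallest pos 61 -> NA
Op 4: route key 44: smallest pos >= 44 is 61 -> NA
Op 5: route key 15: smallest pos >= 15 is 61 -> NA
Op 6: route key 14: smallest pos >= 14 is 61 -> NA
Op 7: add NB@90 -> ring=[61:NA,90:NB]
Final route key 43: smallest pos >= 43 is 61 -> NA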